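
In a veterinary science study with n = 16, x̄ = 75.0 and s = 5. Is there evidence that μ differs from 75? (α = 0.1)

t = (x̄ - μ₀)/(s/√n) = (75.0 - 75)/(5/√16) = 0.0. df = 15, critical t = ±1.753. Fail to reject H₀.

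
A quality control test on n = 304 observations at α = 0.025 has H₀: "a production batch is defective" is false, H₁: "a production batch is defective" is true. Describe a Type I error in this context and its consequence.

Type I error: rejecting H₀ when it is true — concluding that a production batch is defective when in fact it is not. Consequence: scrapping a good batch — wasted material and cost for no reason.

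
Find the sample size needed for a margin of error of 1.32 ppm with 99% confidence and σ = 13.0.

n = (z*σ/E)² = (2.576×13.0/1.32)² = 643.6 → n = 644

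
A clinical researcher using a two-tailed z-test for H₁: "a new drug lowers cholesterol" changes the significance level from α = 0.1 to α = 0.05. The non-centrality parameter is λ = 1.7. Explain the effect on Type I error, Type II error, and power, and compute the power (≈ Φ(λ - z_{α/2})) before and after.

Decreasing α from 0.1 to 0.05:
• Type I error rate decreases (α is the Type I rate by definition).
• Critical value moves from z_{α/2} = 1.645 to 1.96, so power = Φ(λ - z_{α/2}) goes from Φ(1.7 - 1.645) = 0.522 to Φ(1.7 - 1.96) = 0.397.
• Type II error rate β = 1 - power therefore increases (0.478 → 0.603).
Appropriate when false positives are costly — here, approving an ineffective drug — patients take a useless medication and may skip effective alternatives.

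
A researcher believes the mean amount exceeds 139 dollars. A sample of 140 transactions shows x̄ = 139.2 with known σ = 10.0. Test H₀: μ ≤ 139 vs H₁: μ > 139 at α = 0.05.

z = 0.237. Critical value: 1.645. Fail to reject H₀.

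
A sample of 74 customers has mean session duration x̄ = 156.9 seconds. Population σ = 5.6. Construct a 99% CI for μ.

CI = x̄ ± z*(σ/√n) = 156.9 ± 2.576(5.6/√74) = 156.9 ± 1.68 = (155.22, 158.58)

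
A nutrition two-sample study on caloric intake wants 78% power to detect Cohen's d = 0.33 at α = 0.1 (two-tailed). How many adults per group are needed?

z_{α/2} = 1.645, z_β = Φ⁻¹(0.78) = 0.772. For small effect (d = 0.33): n per group = 2(z_{α/2} + z_β)²/d² = 2(1.645 + 0.772)²/0.33² = 107.3 → 108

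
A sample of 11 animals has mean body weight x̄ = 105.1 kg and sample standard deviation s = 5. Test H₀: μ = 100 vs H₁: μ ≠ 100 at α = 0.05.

t = (x̄ - μ₀)/(s/√n) = (105.1 - 100)/(5/√11) = 3.383. df = 10, critical t = ±2.228. Reject H₀.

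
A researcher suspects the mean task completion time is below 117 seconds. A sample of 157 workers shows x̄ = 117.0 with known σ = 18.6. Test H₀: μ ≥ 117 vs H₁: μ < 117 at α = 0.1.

z = 0.0. Critical value: -1.28. Fail to reject H₀.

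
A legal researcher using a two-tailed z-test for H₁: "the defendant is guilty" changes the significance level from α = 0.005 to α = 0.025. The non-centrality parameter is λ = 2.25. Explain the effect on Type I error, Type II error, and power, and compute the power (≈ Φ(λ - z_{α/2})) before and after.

Increasing α from 0.005 to 0.025:
• Type I error rate increases (α is the Type I rate by definition).
• Critical value moves from z_{α/2} = 2.807 to 2.241, so power = Φ(λ - z_{α/2}) goes from Φ(2.25 - 2.807) = 0.289 to Φ(2.25 - 2.241) = 0.504.
• Type II error rate β = 1 - power therefore decreases (0.711 → 0.496).
Appropriate when false negatives are costly — here, acquitting a guilty person.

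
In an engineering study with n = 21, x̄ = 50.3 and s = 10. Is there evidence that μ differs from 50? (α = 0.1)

t = (x̄ - μ₀)/(s/√n) = (50.3 - 50)/(10/√21) = 0.137. df = 20, critical t = ±1.725. Fail to reject H₀.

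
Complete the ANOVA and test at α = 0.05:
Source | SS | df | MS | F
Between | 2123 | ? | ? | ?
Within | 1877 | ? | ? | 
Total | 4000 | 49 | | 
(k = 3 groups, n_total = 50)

df_between = 2, df_within = 47. MS_between = 1061.5, MS_within = 39.94. F = 26.58, F_crit ≈ 3.195. Reject H₀.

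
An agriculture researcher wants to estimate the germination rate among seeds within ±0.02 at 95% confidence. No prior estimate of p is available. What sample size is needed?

Conservative approach: use p = 0.5 (maximizes p(1-p) = 0.25). n = z²(0.25)/E² = 1.96²×0.25/0.02² = 2401.0 → n = 2401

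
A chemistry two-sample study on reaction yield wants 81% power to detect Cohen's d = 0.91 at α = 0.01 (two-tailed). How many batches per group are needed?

z_{α/2} = 2.576, z_β = Φ⁻¹(0.81) = 0.878. For large effect (d = 0.91): n per group = 2(z_{α/2} + z_β)²/d² = 2(2.576 + 0.878)²/0.91² = 28.8 → 29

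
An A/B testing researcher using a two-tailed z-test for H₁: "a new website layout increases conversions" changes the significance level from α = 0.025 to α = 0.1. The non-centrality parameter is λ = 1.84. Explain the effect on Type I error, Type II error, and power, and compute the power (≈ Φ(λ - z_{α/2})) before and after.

Increasing α from 0.025 to 0.1:
• Type I error rate increases (α is the Type I rate by definition).
• Critical value moves from z_{α/2} = 2.241 to 1.645, so power = Φ(λ - z_{α/2}) goes from Φ(1.84 - 2.241) = 0.344 to Φ(1.84 - 1.645) = 0.577.
• Type II error rate β = 1 - power therefore decreases (0.656 → 0.423).
Appropriate when false negatives are costly — here, discarding a layout that would have improved conversions — lost revenue.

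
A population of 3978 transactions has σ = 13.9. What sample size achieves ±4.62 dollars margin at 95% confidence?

Without FPC: n₀ = (1.96×13.9/4.62)² = 34.774. With FPC: n = n₀N/(n₀+N-1) = 34.5 → n = 35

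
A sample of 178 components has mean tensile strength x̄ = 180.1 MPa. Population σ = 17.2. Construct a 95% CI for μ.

CI = x̄ ± z*(σ/√n) = 180.1 ± 1.96(17.2/√178) = 180.1 ± 2.53 = (177.57, 182.63)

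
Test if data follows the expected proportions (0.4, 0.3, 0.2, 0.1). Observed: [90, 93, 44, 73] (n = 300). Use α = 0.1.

Expected: [120.0, 90.0, 60.0, 30.0]. χ² = 73.5. df = 3, critical = 6.251. Reject H₀.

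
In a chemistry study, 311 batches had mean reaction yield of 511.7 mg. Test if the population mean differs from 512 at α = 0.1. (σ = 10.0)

z = (x̄ - μ₀)/(σ/√n) = (511.7 - 512)/(10.0/√311) = -0.529. Critical value: ±1.645. Since |-0.529| ≤ 1.645, Fail to reject H₀.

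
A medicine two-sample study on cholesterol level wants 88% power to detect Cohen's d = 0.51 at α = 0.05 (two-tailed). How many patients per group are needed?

z_{α/2} = 1.96, z_β = Φ⁻¹(0.88) = 1.175. For medium effect (d = 0.51): n per group = 2(z_{α/2} + z_β)²/d² = 2(1.96 + 1.175)²/0.51² = 75.6 → 76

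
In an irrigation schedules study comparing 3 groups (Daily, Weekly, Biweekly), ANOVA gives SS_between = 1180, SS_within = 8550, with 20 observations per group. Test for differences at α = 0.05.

df_between = 2, df_within = 57. F = MS_between/MS_within = 590.0/150.0 = 3.933. F_crit ≈ 3.159. Reject H₀. At least one mean differs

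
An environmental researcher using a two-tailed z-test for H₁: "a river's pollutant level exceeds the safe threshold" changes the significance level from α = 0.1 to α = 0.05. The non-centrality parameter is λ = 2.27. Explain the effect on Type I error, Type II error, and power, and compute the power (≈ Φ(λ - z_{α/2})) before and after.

Decreasing α from 0.1 to 0.05:
• Type I error rate decreases (α is the Type I rate by definition).
• Critical value moves from z_{α/2} = 1.645 to 1.96, so power = Φ(λ - z_{α/2}) goes from Φ(2.27 - 1.645) = 0.734 to Φ(2.27 - 1.96) = 0.622.
• Type II error rate β = 1 - power therefore increases (0.266 → 0.378).
Appropriate when false positives are costly — here, shutting down a compliant factory unnecessarily.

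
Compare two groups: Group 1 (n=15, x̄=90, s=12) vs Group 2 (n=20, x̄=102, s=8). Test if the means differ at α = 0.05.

Pooled sp = 9.9. t = -3.55, df = 33. Critical t = ±2.035. Reject H₀.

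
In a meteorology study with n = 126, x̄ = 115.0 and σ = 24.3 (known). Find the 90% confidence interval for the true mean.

CI = x̄ ± z*(σ/√n) = 115.0 ± 1.645(24.3/√126) = 115.0 ± 3.56 = (111.44, 118.56)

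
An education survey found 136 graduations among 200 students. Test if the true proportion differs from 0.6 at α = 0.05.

p̂ = 0.68, p₀ = 0.6. z = (p̂ - p₀)/√(p₀(1-p₀)/n) = 2.309. Critical: ±1.96. Reject H₀.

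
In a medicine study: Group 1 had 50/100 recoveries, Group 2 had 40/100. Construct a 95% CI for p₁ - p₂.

p̂₁ = 0.5, p̂₂ = 0.4. Difference = 0.1. CI = (-0.037, 0.237)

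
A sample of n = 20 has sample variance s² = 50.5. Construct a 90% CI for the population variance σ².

df = 19. χ²_{0.05} = 30.144, χ²_{0.95} = 10.117. CI for σ² = ((n-1)s²/χ²_{α/2}, (n-1)s²/χ²_{1-α/2}) = (19·50.5/30.144, 19·50.5/10.117) = (31.83, 94.84)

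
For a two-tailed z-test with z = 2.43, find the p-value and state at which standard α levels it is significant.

p = 2·P(Z > |2.43|) = 2·(1 - Φ(2.43)) ≈ 0.0151. Significant at α = 0.1; Significant at α = 0.05.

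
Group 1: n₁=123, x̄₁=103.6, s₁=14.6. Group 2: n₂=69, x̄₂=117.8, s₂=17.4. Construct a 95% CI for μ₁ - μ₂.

Difference = -14.2. SE = √(14.6²/123 + 17.4²/69) = 2.474. CI = (-19.05, -9.35)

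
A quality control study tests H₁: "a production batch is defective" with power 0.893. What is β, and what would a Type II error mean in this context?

β = 1 - power = 1 - 0.893 = 0.107. A Type II error is failing to reject H₀ when H₀ is false (false negative) — here, failing to conclude that a production batch is defective when in fact it is true. Consequence: shipping a defective batch — faulty products reach customers.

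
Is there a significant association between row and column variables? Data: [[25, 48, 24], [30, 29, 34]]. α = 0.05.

χ² = 6.786. df = 2, critical = 5.991. Reject H₀. Variables are dependent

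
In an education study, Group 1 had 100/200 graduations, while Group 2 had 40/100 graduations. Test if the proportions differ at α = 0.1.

p̂₁ = 0.5, p̂₂ = 0.4, pooled p̂ = 0.467. z = 1.637. Critical: ±1.645. Fail to reject H₀.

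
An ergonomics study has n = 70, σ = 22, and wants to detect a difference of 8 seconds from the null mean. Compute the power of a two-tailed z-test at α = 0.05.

SE = σ/√n = 22/√70 = 2.63. Non-centrality λ = d/SE = 8/2.63 = 3.042. Power ≈ Φ(λ - z_{α/2}) = Φ(3.042 - 1.96) = Φ(1.082) = 0.86.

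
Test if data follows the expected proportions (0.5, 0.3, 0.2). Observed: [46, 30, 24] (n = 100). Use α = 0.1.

Expected: [50.0, 30.0, 20.0]. χ² = 1.12. df = 2, critical = 4.605. Fail to reject H₀.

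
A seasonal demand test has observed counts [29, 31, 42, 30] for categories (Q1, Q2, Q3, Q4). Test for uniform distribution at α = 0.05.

Expected = 33 each. χ² = Σ(O-E)²/E = 3.333. df = 3, critical value = 7.815. Fail to reject H₀.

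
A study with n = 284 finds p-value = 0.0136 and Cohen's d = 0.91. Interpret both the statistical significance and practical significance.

Statistically significant (p = 0.0136 < 0.05). Cohen's d = 0.91 indicates a large effect size. Both statistical and practical significance should be considered.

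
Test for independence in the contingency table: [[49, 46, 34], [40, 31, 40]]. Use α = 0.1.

χ² = 2.985. df = 2, critical = 4.605. Fail to reject H₀. No evidence of dependence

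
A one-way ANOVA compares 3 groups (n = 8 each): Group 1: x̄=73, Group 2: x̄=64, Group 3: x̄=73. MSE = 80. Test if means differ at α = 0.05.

Grand mean = 70.0. SS_between = 432.0, MS_between = 216.0. F = 2.7, F_crit ≈ 3.467. Fail to reject H₀.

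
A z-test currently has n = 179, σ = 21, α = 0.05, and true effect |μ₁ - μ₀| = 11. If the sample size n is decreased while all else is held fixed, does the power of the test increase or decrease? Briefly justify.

Power decreases: a smaller n inflates the standard error σ/√n, pulling the sampling distribution under H₁ back toward the critical value.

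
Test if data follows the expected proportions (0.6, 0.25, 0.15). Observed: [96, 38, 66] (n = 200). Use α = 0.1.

Expected: [120.0, 50.0, 30.0]. χ² = 50.88. df = 2, critical = 4.605. Reject H₀.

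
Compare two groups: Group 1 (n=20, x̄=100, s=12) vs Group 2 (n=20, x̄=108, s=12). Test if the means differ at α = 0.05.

Pooled sp = 12.0. t = -2.108, df = 38. Critical t = ±2.024. Reject H₀.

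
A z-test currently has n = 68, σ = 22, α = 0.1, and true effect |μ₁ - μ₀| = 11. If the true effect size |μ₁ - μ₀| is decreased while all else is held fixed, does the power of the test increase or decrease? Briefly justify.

Power decreases: a smaller true effect decreases the non-centrality λ = |μ₁ - μ₀|/(σ/√n).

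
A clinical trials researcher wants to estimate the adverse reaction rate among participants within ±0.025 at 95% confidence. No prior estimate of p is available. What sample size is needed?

Conservative approach: use p = 0.5 (maximizes p(1-p) = 0.25). n = z²(0.25)/E² = 1.96²×0.25/0.025² = 1536.6 → n = 1537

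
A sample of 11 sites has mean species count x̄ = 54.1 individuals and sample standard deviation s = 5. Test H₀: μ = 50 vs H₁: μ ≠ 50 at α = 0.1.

t = (x̄ - μ₀)/(s/√n) = (54.1 - 50)/(5/√11) = 2.72. df = 10, critical t = ±1.812. Reject H₀.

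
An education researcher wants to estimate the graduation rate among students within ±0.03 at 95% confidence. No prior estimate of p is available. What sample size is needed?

Conservative approach: use p = 0.5 (maximizes p(1-p) = 0.25). n = z²(0.25)/E² = 1.96²×0.25/0.03² = 1067.1 → n = 1068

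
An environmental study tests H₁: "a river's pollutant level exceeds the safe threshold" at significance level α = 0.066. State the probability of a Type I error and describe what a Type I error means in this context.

P(Type I error) = α = 0.066. A Type I error is rejecting H₀ when H₀ is actually true (false positive) — here, concluding that a river's pollutant level exceeds the safe threshold when in fact this is not the case. Consequence: shutting down a compliant factory unnecessarily.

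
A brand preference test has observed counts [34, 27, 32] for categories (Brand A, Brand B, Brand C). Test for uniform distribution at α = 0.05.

Expected = 31 each. χ² = Σ(O-E)²/E = 0.839. df = 2, critical value = 5.991. Fail to reject H₀.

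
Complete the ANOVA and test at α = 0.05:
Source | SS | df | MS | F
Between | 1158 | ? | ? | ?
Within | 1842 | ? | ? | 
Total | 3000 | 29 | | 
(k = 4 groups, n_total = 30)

df_between = 3, df_within = 26. MS_between = 386.0, MS_within = 70.85. F = 5.448, F_crit ≈ 2.975. Reject H₀.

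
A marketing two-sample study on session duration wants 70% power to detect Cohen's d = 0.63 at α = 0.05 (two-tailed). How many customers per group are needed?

z_{α/2} = 1.96, z_β = Φ⁻¹(0.7) = 0.524. For medium effect (d = 0.63): n per group = 2(z_{α/2} + z_β)²/d² = 2(1.96 + 0.524)²/0.63² = 31.1 → 32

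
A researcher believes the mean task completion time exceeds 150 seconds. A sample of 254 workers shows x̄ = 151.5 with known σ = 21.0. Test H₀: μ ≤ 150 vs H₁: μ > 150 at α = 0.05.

z = 1.138. Critical value: 1.645. Fail to reject H₀.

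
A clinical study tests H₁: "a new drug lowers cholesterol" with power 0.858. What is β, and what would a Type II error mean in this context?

β = 1 - power = 1 - 0.858 = 0.142. A Type II error is failing to reject H₀ when H₀ is false (false negative) — here, failing to conclude that a new drug lowers cholesterol when in fact it is true. Consequence: shelving an effective drug — patients miss out on a treatment that would have helped.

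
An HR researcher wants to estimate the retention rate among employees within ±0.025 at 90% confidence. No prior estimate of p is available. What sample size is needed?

Conservative approach: use p = 0.5 (maximizes p(1-p) = 0.25). n = z²(0.25)/E² = 1.645²×0.25/0.025² = 1082.4 → n = 1083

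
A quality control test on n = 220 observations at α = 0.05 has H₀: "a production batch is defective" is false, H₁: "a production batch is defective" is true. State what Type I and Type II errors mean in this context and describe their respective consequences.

Type I (false positive): concluding that a production batch is defective when it is not — scrapping a good batch — wasted material and cost for no reason. Type II (false negative): failing to conclude that a production batch is defective when it is — shipping a defective batch — faulty products reach customers. Which is costlier depends on domain priorities and is a judgement call rather than a statistical fact.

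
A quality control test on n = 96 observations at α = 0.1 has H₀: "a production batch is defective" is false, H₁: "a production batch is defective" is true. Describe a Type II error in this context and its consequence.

Type II error: failing to reject H₀ when it is false — concluding that a production batch is defective is not supported when in fact it is. Consequence: shipping a defective batch — faulty products reach customers.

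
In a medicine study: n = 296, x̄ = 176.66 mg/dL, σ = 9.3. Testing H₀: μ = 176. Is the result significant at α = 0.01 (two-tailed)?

z = (176.66 - 176)/(9.3/√296) = 1.221. Since |z| ≤ 2.576, not significant at α = 0.01.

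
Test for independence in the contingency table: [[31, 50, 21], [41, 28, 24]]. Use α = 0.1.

χ² = 7.394. df = 2, critical = 4.605. Reject H₀. Variables are dependent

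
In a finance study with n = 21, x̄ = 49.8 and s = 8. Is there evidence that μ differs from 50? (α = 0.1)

t = (x̄ - μ₀)/(s/√n) = (49.8 - 50)/(8/√21) = -0.115. df = 20, critical t = ±1.725. Fail to reject H₀.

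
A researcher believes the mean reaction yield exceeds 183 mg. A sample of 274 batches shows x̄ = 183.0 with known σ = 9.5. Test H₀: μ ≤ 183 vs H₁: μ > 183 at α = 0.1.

z = 0.0. Critical value: 1.28. Fail to reject H₀.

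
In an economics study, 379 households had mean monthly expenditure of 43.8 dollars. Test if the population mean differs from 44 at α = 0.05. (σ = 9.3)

z = (x̄ - μ₀)/(σ/√n) = (43.8 - 44)/(9.3/√379) = -0.419. Critical value: ±1.96. Since |-0.419| ≤ 1.96, Fail to reject H₀.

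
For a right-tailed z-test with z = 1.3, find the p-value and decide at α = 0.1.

p = P(Z > 1.3) = 1 - Φ(1.3) ≈ 0.0968. Since p < 0.1, reject H₀ (significant) at α = 0.1.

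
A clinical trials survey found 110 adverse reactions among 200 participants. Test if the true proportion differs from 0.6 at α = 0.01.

p̂ = 0.55, p₀ = 0.6. z = (p̂ - p₀)/√(p₀(1-p₀)/n) = -1.443. Critical: ±2.576. Fail to reject H₀.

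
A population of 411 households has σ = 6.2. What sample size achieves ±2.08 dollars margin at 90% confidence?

Without FPC: n₀ = (1.645×6.2/2.08)² = 24.043. With FPC: n = n₀N/(n₀+N-1) = 22.8 → n = 23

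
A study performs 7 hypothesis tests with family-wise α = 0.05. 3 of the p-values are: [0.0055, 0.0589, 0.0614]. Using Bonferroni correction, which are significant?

Bonferroni α = 0.05/7 = 0.00714. Significant p-values: [0.0055]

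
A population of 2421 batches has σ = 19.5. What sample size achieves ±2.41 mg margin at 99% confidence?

Without FPC: n₀ = (2.576×19.5/2.41)² = 434.437. With FPC: n = n₀N/(n₀+N-1) = 368.5 → n = 369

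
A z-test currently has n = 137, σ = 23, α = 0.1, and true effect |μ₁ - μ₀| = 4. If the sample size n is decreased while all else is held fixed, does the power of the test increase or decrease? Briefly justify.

Power decreases: a smaller n inflates the standard error σ/√n, pulling the sampling distribution under H₁ back toward the critical value.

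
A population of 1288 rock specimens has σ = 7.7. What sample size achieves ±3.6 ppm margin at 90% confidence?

Without FPC: n₀ = (1.645×7.7/3.6)² = 12.38. With FPC: n = n₀N/(n₀+N-1) = 12.3 → n = 13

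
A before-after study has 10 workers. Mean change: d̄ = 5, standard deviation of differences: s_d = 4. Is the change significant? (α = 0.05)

t = d̄/(s_d/√n) = 5/(4/√10) = 3.953. df = 9, critical t = ±2.262. Reject H₀.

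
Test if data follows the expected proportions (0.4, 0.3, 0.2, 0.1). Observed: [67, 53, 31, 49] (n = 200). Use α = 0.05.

Expected: [80.0, 60.0, 40.0, 20.0]. χ² = 47.004. df = 3, critical = 7.815. Reject H₀.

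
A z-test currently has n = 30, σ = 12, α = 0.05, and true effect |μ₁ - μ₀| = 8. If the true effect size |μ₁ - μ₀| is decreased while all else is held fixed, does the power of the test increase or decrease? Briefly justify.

Power decreases: a smaller true effect decreases the non-centrality λ = |μ₁ - μ₀|/(σ/√n).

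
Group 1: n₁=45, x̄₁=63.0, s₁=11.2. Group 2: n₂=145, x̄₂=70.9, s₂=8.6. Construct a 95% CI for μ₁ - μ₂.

Difference = -7.9. SE = √(11.2²/45 + 8.6²/145) = 1.816. CI = (-11.46, -4.34)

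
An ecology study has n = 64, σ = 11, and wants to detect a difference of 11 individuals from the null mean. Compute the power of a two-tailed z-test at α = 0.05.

SE = σ/√n = 11/√64 = 1.375. Non-centrality λ = d/SE = 11/1.375 = 8.0. Power ≈ Φ(λ - z_{α/2}) = Φ(8.0 - 1.96) = Φ(6.04) = 1.0.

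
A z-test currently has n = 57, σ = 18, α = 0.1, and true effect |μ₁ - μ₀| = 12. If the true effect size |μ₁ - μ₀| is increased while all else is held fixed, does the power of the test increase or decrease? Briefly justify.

Power increases: a larger true effect increases the non-centrality λ = |μ₁ - μ₀|/(σ/√n).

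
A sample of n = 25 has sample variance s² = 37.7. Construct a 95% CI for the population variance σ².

df = 24. χ²_{0.025} = 39.364, χ²_{0.975} = 12.401. CI for σ² = ((n-1)s²/χ²_{α/2}, (n-1)s²/χ²_{1-α/2}) = (24·37.7/39.364, 24·37.7/12.401) = (22.99, 72.96)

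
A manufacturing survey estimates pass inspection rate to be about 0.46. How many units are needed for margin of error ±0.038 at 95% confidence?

n = z²p(1-p)/E² = 1.96²×0.46×0.54/0.038² = 660.8 → n = 661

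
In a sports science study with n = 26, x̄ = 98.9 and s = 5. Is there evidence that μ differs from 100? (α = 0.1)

t = (x̄ - μ₀)/(s/√n) = (98.9 - 100)/(5/√26) = -1.122. df = 25, critical t = ±1.708. Fail to reject H₀.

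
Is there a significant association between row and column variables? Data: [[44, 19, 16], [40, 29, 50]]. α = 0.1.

χ² = 12.206. df = 2, critical = 4.605. Reject H₀. Variables are dependent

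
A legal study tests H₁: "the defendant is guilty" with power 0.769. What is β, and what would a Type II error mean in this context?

β = 1 - power = 1 - 0.769 = 0.231. A Type II error is failing to reject H₀ when H₀ is false (false negative) — here, failing to conclude that the defendant is guilty when in fact it is true. Consequence: acquitting a guilty person.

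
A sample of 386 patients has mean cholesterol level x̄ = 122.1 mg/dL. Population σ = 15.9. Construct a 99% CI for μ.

CI = x̄ ± z*(σ/√n) = 122.1 ± 2.576(15.9/√386) = 122.1 ± 2.08 = (120.02, 124.18)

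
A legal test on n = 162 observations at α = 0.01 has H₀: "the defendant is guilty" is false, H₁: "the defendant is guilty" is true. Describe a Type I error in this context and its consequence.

Type I error: rejecting H₀ when it is true — concluding that the defendant is guilty when in fact it is not. Consequence: convicting an innocent person.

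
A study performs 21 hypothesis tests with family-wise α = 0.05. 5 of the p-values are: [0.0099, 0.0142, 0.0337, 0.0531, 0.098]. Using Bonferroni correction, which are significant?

Bonferroni α = 0.05/21 = 0.00238. None of the given p-values are significant.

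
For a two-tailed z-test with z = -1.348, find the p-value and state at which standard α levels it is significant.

p = 2·P(Z > |-1.348|) = 2·(1 - Φ(1.348)) ≈ 0.1777. Not significant at any standard level.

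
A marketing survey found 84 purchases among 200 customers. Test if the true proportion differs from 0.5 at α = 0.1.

p̂ = 0.42, p₀ = 0.5. z = (p̂ - p₀)/√(p₀(1-p₀)/n) = -2.263. Critical: ±1.645. Reject H₀.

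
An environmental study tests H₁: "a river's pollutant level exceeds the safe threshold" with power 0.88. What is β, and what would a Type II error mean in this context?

β = 1 - power = 1 - 0.88 = 0.12. A Type II error is failing to reject H₀ when H₀ is false (false negative) — here, failing to conclude that a river's pollutant level exceeds the safe threshold when in fact it is true. Consequence: allowing unsafe pollution to continue.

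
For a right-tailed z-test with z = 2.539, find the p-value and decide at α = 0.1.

p = P(Z > 2.539) = 1 - Φ(2.539) ≈ 0.0056. Since p < 0.1, reject H₀ (significant) at α = 0.1.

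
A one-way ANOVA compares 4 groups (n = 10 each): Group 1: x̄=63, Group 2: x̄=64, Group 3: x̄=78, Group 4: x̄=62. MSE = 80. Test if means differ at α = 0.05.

Grand mean = 66.75. SS_between = 1707.5, MS_between = 569.17. F = 7.115, F_crit ≈ 2.866. Reject H₀.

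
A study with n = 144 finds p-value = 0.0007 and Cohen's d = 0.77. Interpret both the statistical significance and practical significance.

Statistically significant (p = 0.0007 < 0.05). Cohen's d = 0.77 indicates a medium effect size. Both statistical and practical significance should be considered.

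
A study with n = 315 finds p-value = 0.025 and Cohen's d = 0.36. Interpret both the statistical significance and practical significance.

Statistically significant (p = 0.025 < 0.05). Cohen's d = 0.36 indicates a small effect size. Both statistical and practical significance should be considered.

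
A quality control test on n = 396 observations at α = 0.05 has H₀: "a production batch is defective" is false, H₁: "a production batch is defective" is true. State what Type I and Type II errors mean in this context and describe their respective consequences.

Type I (false positive): concluding that a production batch is defective when it is not — scrapping a good batch — wasted material and cost for no reason. Type II (false negative): failing to conclude that a production batch is defective when it is — shipping a defective batch — faulty products reach customers. Which is costlier depends on domain priorities and is a judgement call rather than a statistical fact.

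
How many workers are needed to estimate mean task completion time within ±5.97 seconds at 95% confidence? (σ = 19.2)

n = (z*σ/E)² = (1.96×19.2/5.97)² = 39.7 → n = 40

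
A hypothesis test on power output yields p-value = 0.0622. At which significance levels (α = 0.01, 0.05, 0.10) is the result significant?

p = 0.0622. Significant at: α = 0.1.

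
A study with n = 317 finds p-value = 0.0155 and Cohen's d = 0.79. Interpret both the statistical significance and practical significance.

Statistically significant (p = 0.0155 < 0.05). Cohen's d = 0.79 indicates a medium effect size. Both statistical and practical significance should be considered.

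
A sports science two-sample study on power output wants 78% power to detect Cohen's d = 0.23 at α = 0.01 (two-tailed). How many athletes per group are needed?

z_{α/2} = 2.576, z_β = Φ⁻¹(0.78) = 0.772. For small effect (d = 0.23): n per group = 2(z_{α/2} + z_β)²/d² = 2(2.576 + 0.772)²/0.23² = 423.8 → 424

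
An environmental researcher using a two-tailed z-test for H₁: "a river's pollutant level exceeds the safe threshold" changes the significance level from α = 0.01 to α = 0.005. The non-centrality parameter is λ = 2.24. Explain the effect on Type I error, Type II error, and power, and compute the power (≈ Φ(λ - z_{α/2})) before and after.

Decreasing α from 0.01 to 0.005:
• Type I error rate decreases (α is the Type I rate by definition).
• Critical value moves from z_{α/2} = 2.576 to 2.807, so power = Φ(λ - z_{α/2}) goes from Φ(2.24 - 2.576) = 0.368 to Φ(2.24 - 2.807) = 0.285.
• Type II error rate β = 1 - power therefore increases (0.632 → 0.715).
Appropriate when false positives are costly — here, shutting down a compliant factory unnecessarily.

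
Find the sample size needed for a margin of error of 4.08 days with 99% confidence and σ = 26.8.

n = (z*σ/E)² = (2.576×26.8/4.08)² = 286.3 → n = 287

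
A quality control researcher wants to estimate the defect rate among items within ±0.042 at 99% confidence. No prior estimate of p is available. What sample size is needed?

Conservative approach: use p = 0.5 (maximizes p(1-p) = 0.25). n = z²(0.25)/E² = 2.576²×0.25/0.042² = 940.4 → n = 941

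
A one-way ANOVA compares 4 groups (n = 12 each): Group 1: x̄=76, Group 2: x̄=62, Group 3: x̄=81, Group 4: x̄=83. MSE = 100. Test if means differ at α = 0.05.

Grand mean = 75.5. SS_between = 3228.0, MS_between = 1076.0. F = 10.76, F_crit ≈ 2.816. Reject H₀.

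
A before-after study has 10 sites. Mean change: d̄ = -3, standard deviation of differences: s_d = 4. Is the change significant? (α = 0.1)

t = d̄/(s_d/√n) = -3/(4/√10) = -2.372. df = 9, critical t = ±1.833. Reject H₀.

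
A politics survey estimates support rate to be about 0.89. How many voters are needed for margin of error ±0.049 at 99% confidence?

n = z²p(1-p)/E² = 2.576²×0.89×0.11/0.049² = 270.6 → n = 271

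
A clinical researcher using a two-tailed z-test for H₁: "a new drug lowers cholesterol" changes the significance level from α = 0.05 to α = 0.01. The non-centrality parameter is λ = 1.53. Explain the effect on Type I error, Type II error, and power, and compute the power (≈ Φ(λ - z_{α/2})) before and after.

Decreasing α from 0.05 to 0.01:
• Type I error rate decreases (α is the Type I rate by definition).
• Critical value moves from z_{α/2} = 1.96 to 2.576, so power = Φ(λ - z_{α/2}) goes from Φ(1.53 - 1.96) = 0.334 to Φ(1.53 - 2.576) = 0.148.
• Type II error rate β = 1 - power therefore increases (0.666 → 0.852).
Appropriate when false positives are costly — here, approving an ineffective drug — patients take a useless medication and may skip effective alternatives.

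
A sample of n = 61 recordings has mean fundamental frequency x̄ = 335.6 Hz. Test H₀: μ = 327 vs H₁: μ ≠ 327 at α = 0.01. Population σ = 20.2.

z = (x̄ - μ₀)/(σ/√n) = (335.6 - 327)/(20.2/√61) = 3.325. Critical value: ±2.576. Since |3.325| > 2.576, Reject H₀.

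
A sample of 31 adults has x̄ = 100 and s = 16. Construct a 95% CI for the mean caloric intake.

CI = x̄ ± t*(s/√n) = 100 ± 2.042(16/√31) = (94.13, 105.87)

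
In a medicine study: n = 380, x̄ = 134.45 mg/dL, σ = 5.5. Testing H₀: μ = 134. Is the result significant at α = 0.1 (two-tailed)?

z = (134.45 - 134)/(5.5/√380) = 1.595. Since |z| ≤ 1.645, not significant at α = 0.1.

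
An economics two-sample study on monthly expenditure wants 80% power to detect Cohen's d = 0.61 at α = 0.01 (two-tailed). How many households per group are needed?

z_{α/2} = 2.576, z_β = Φ⁻¹(0.8) = 0.842. For medium effect (d = 0.61): n per group = 2(z_{α/2} + z_β)²/d² = 2(2.576 + 0.842)²/0.61² = 62.8 → 63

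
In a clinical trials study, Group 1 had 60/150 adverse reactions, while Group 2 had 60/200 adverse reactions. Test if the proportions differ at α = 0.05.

p̂₁ = 0.4, p̂₂ = 0.3, pooled p̂ = 0.343. z = 1.95. Critical: ±1.96. Fail to reject H₀.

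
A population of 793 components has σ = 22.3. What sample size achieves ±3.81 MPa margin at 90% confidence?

Without FPC: n₀ = (1.645×22.3/3.81)² = 92.703. With FPC: n = n₀N/(n₀+N-1) = 83.1 → n = 84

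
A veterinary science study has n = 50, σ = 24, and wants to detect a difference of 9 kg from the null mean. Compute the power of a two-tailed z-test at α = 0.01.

SE = σ/√n = 24/√50 = 3.394. Non-centrality λ = d/SE = 9/3.394 = 2.652. Power ≈ Φ(λ - z_{α/2}) = Φ(2.652 - 2.576) = Φ(0.076) = 0.53.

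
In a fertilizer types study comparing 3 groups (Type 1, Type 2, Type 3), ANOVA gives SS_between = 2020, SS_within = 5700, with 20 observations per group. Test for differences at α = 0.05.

df_between = 2, df_within = 57. F = MS_between/MS_within = 1010.0/100.0 = 10.1. F_crit ≈ 3.159. Reject H₀. At least one mean differs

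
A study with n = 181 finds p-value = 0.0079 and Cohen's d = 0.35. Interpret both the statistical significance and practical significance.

Statistically significant (p = 0.0079 < 0.05). Cohen's d = 0.35 indicates a small effect size. Both statistical and practical significance should be considered.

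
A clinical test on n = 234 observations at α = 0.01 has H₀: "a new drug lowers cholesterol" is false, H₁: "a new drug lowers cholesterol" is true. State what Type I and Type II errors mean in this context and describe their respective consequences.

Type I (false positive): concluding that a new drug lowers cholesterol when it is not — approving an ineffective drug — patients take a useless medication and may skip effective alternatives. Type II (false negative): failing to conclude that a new drug lowers cholesterol when it is — shelving an effective drug — patients miss out on a treatment that would have helped. Which is costlier depends on domain priorities and is a judgement call rather than a statistical fact.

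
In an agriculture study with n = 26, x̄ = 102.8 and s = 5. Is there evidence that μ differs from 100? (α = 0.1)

t = (x̄ - μ₀)/(s/√n) = (102.8 - 100)/(5/√26) = 2.855. df = 25, critical t = ±1.708. Reject H₀.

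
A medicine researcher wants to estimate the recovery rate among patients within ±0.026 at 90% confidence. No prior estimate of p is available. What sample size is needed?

Conservative approach: use p = 0.5 (maximizes p(1-p) = 0.25). n = z²(0.25)/E² = 1.645²×0.25/0.026² = 1000.7 → n = 1001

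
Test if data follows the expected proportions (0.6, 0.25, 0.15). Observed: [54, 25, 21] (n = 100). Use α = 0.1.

Expected: [60.0, 25.0, 15.0]. χ² = 3.0. df = 2, critical = 4.605. Fail to reject H₀.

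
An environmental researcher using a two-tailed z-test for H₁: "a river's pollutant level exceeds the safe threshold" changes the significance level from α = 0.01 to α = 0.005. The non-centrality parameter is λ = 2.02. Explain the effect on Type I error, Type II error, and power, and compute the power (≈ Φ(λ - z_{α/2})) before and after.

Decreasing α from 0.01 to 0.005:
• Type I error rate decreases (α is the Type I rate by definition).
• Critical value moves from z_{α/2} = 2.576 to 2.807, so power = Φ(λ - z_{α/2}) goes from Φ(2.02 - 2.576) = 0.289 to Φ(2.02 - 2.807) = 0.216.
• Type II error rate β = 1 - power therefore increases (0.711 → 0.784).
Appropriate when false positives are costly — here, shutting down a compliant factory unnecessarily.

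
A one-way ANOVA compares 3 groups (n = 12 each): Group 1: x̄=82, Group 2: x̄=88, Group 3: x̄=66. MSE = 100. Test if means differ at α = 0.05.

Grand mean = 78.67. SS_between = 3104.0, MS_between = 1552.0. F = 15.52, F_crit ≈ 3.285. Reject H₀.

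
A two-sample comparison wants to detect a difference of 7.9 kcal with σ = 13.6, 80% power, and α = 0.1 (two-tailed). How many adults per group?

n per group = 2(z_α/2 + z_β)²σ²/d² = 2×(1.645 + 0.84)²×13.6²/7.9² = 36.6 → n = 37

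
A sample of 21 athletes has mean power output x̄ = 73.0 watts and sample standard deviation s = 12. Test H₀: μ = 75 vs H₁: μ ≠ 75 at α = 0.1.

t = (x̄ - μ₀)/(s/√n) = (73.0 - 75)/(12/√21) = -0.764. df = 20, critical t = ±1.725. Fail to reject H₀.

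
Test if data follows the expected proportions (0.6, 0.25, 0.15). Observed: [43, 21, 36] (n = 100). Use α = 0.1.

Expected: [60.0, 25.0, 15.0]. χ² = 34.857. df = 2, critical = 4.605. Reject H₀.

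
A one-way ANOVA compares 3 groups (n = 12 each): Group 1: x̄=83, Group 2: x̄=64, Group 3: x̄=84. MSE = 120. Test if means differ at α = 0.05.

Grand mean = 77.0. SS_between = 3048.0, MS_between = 1524.0. F = 12.7, F_crit ≈ 3.285. Reject H₀.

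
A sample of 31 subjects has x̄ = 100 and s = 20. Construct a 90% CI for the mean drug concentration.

CI = x̄ ± t*(s/√n) = 100 ± 1.697(20/√31) = (93.9, 106.1)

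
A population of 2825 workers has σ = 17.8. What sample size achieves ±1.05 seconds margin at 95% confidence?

Without FPC: n₀ = (1.96×17.8/1.05)² = 1104.011. With FPC: n = n₀N/(n₀+N-1) = 794.0 → n = 794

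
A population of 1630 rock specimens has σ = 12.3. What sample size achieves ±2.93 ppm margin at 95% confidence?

Without FPC: n₀ = (1.96×12.3/2.93)² = 67.7. With FPC: n = n₀N/(n₀+N-1) = 65.04 → n = 66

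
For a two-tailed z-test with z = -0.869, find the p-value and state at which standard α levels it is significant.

p = 2·P(Z > |-0.869|) = 2·(1 - Φ(0.869)) ≈ 0.3848. Not significant at any standard level.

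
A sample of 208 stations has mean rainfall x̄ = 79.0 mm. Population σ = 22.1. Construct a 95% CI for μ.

CI = x̄ ± z*(σ/√n) = 79.0 ± 1.96(22.1/√208) = 79.0 ± 3.0 = (76.0, 82.0)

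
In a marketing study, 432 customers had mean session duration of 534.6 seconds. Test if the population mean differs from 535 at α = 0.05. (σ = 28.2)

z = (x̄ - μ₀)/(σ/√n) = (534.6 - 535)/(28.2/√432) = -0.295. Critical value: ±1.96. Since |-0.295| ≤ 1.96, Fail to reject H₀.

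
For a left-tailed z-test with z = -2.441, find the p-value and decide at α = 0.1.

p = P(Z < -2.441) = Φ(-2.441) ≈ 0.0073. Since p < 0.1, reject H₀ (significant) at α = 0.1.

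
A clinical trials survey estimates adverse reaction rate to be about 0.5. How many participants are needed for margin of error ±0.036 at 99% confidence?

n = z²p(1-p)/E² = 2.576²×0.5×0.5/0.036² = 1280.05 → n = 1281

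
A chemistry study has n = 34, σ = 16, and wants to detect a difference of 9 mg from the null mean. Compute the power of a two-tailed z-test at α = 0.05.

SE = σ/√n = 16/√34 = 2.744. Non-centrality λ = d/SE = 9/2.744 = 3.28. Power ≈ Φ(λ - z_{α/2}) = Φ(3.28 - 1.96) = Φ(1.32) = 0.907.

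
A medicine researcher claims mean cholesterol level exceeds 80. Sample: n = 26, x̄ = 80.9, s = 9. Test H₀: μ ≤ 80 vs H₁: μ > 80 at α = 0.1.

t = (80.9 - 80)/(9/√26) = 0.51, df = 25. Critical t = 1.316. Fail to reject H₀.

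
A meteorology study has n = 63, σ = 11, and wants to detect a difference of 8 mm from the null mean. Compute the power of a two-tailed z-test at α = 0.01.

SE = σ/√n = 11/√63 = 1.386. Non-centrality λ = d/SE = 8/1.386 = 5.773. Power ≈ Φ(λ - z_{α/2}) = Φ(5.773 - 2.576) = Φ(3.197) = 0.999.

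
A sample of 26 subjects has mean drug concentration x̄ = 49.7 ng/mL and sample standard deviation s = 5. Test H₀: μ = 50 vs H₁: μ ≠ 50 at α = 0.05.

t = (x̄ - μ₀)/(s/√n) = (49.7 - 50)/(5/√26) = -0.306. df = 25, critical t = ±2.06. Fail to reject H₀.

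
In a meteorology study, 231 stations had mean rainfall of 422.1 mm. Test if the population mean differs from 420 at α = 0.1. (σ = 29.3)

z = (x̄ - μ₀)/(σ/√n) = (422.1 - 420)/(29.3/√231) = 1.089. Critical value: ±1.645. Since |1.089| ≤ 1.645, Fail to reject H₀.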